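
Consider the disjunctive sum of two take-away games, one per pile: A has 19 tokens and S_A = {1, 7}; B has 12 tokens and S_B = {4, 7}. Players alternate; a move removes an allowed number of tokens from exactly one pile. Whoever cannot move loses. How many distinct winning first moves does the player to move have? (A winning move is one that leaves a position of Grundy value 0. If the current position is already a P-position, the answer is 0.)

3

Pile A, S = {1, 7}:
n :  0  1  2  3  4  5  6  7  8  9 10 11 12 13 14 15 16 17 18 19
G :  0  1  0  1  0  1  0  1  0  1  0  1  0  1  0  1  0  1  0  1
G_A(19) = 1.
Pile B, S = {4, 7}:
G(0) = 0
G(1) = mex{} = 0
G(2) = mex{} = 0
G(3) = mex{} = 0
G(4) = mex{0} = 1
G(5) = mex{0} = 1
G(6) = mex{0} = 1
G(7) = mex{0,0} = 1
G(8) = mex{1,0} = 2
G(9) = mex{1,0} = 2
G(10) = mex{1,0} = 2
G(11) = mex{1,1} = 0
G(12) = mex{2,1} = 0
G_B(12) = 0.
Combined Grundy value = 1 ⊕ 0 = 1.
A winning move leaves total XOR = 0, i.e. changes one component's Grundy value g to g ⊕ X where X is the current total.
Pile A: need g' = 1⊕1 = 0. Options: 19−1→G=0, 19−7→G=0. Hits: 2.
Pile B: need g' = 0⊕1 = 1. Options: 12−4→G=2, 12−7→G=1. Hits: 1.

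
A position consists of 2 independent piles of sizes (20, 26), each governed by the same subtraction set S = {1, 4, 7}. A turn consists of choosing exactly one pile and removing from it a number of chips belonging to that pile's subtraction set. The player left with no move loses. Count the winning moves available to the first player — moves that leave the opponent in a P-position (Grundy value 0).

All piles use S = {1, 4, 7}:
G(0) = 0
G(1) = mex{0} = 1
G(2) = mex{1} = 0
G(3) = mex{0} = 1
G(4) = mex{1,0} = 2
G(5) = mex{2,1} = 0
G(6) = mex{0,0} = 1
G(7) = mex{1,1,0} = 2
G(8) = mex{2,2,1} = 0
G(9) = mex{0,0,0} = 1
G(10) = mex{1,1,1} = 0
G(11) = mex{0,2,2} = 1
G(12) = mex{1,0,0} = 2
G(13) = mex{2,1,1} = 0
G(14) = mex{0,0,2} = 1
G(15) = mex{1,1,0} = 2
G(16) = mex{2,2,1} = 0
G(17) = mex{0,0,0} = 1
G(18) = mex{1,1,1} = 0
G(19) = mex{0,2,2} = 1
G(20) = mex{1,0,0} = 2
G(21) = mex{2,1,1} = 0
G(22) = mex{0,0,2} = 1
G(23) = mex{1,1,0} = 2
G(24) = mex{2,2,1} = 0
G(25) = mex{0,0,0} = 1
G(26) = mex{1,1,1} = 0
Pile A: G(20) = 2.
Pile B: G(26) = 0.
Combined Grundy value = 2 ⊕ 0 = 2.
A winning move leaves total XOR = 0, i.e. changes one component's Grundy value g to g ⊕ X where X is the current total.
Pile A: need g' = 2⊕2 = 0. Options: 20−1→G=1, 20−4→G=0, 20−7→G=0. Hits: 2.
Pile B: need g' = 0⊕2 = 2. Options: 26−1→G=1, 26−4→G=1, 26−7→G=1. Hits: 0.

2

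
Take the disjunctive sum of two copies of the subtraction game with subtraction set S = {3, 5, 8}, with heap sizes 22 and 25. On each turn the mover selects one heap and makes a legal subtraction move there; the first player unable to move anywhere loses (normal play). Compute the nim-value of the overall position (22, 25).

1

All heaps use S = {3, 5, 8}:
n :  0  1  2  3  4  5  6  7  8  9 10 11 12 13 14 15 16 17 18 19 20 21 22 23 24 25
G :  0  0  0  1  1  1  2  2  2  3  3  0  0  0  1  1  1  2  2  2  3  3  0  0  0  1
Heap A: G(22) = 0.
Heap B: G(25) = 1.
Combined Grundy value = 0 ⊕ 1 = 1.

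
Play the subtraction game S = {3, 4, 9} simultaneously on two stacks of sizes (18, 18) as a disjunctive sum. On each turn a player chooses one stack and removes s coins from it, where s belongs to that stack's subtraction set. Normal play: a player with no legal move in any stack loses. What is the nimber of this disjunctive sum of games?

0

All stacks use S = {3, 4, 9}:
G(0) = 0
G(1) = mex{} = 0
G(2) = mex{} = 0
G(3) = mex{0} = 1
G(4) = mex{0,0} = 1
G(5) = mex{0,0} = 1
G(6) = mex{1,0} = 2
G(7) = mex{1,1} = 0
G(8) = mex{1,1} = 0
G(9) = mex{2,1,0} = 3
G(10) = mex{0,2,0} = 1
G(11) = mex{0,0,0} = 1
G(12) = mex{3,0,1} = 2
G(13) = mex{1,3,1} = 0
G(14) = mex{1,1,1} = 0
G(15) = mex{2,1,2} = 0
G(16) = mex{0,2,0} = 1
G(17) = mex{0,0,0} = 1
G(18) = mex{0,0,3} = 1
Stack A: G(18) = 1.
Stack B: G(18) = 1.
Combined Grundy value = 1 ⊕ 1 = 0.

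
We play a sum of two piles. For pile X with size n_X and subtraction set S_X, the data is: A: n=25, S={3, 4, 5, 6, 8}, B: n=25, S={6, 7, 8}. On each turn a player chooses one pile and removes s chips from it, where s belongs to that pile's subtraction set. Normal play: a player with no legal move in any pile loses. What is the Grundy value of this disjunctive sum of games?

Pile A, S = {3, 4, 5, 6, 8}:
G(0) = 0
G(1) = mex{} = 0
G(2) = mex{} = 0
G(3) = mex{0} = 1
G(4) = mex{0,0} = 1
G(5) = mex{0,0,0} = 1
G(6) = mex{1,0,0,0} = 2
G(7) = mex{1,1,0,0} = 2
G(8) = mex{1,1,1,0,0} = 2
G(9) = mex{2,1,1,1,0} = 3
G(10) = mex{2,2,1,1,0} = 3
G(11) = mex{2,2,2,1,1} = 0
G(12) = mex{3,2,2,2,1} = 0
G(13) = mex{3,3,2,2,1} = 0
G(14) = mex{0,3,3,2,2} = 1
G(15) = mex{0,0,3,3,2} = 1
G(16) = mex{0,0,0,3,2} = 1
G(17) = mex{1,0,0,0,3} = 2
G(18) = mex{1,1,0,0,3} = 2
G(19) = mex{1,1,1,0,0} = 2
G(20) = mex{2,1,1,1,0} = 3
G(21) = mex{2,2,1,1,0} = 3
G(22) = mex{2,2,2,1,1} = 0
G(23) = mex{3,2,2,2,1} = 0
G(24) = mex{3,3,2,2,1} = 0
G(25) = mex{0,3,3,2,2} = 1
G_A(25) = 1.
Pile B, S = {6, 7, 8}:
n :  0  1  2  3  4  5  6  7  8  9 10 11 12 13 14 15 16 17 18 19 20 21 22 23 24 25
G :  0  0  0  0  0  0  1  1  1  1  1  1  2  2  0  0  0  0  0  0  1  1  1  1  1  1
G_B(25) = 1.
Combined Grundy value = 1 ⊕ 1 = 0.

0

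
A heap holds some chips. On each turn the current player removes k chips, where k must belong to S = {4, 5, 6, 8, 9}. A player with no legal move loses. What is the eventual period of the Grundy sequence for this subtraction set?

G(0) = 0
G(1) = mex{} = 0
G(2) = mex{} = 0
G(3) = mex{} = 0
G(4) = mex{0} = 1
G(5) = mex{0,0} = 1
G(6) = mex{0,0,0} = 1
G(7) = mex{0,0,0} = 1
G(8) = mex{1,0,0,0} = 2
G(9) = mex{1,1,0,0,0} = 2
G(10) = mex{1,1,1,0,0} = 2
G(11) = mex{1,1,1,0,0} = 2
G(12) = mex{2,1,1,1,0} = 3
G(13) = mex{2,2,1,1,1} = 0
G(14) = mex{2,2,2,1,1} = 0
G(15) = mex{2,2,2,1,1} = 0
G(16) = mex{3,2,2,2,1} = 0
G(17) = mex{0,3,2,2,2} = 1
G(18) = mex{0,0,3,2,2} = 1
G(19) = mex{0,0,0,2,2} = 1
G(20) = mex{0,0,0,3,2} = 1
G(21) = mex{1,0,0,0,3} = 2
G(22) = mex{1,1,0,0,0} = 2
G(23) = mex{1,1,1,0,0} = 2
G(24) = mex{1,1,1,0,0} = 2
G(25) = mex{2,1,1,1,0} = 3
G(26) = mex{2,2,1,1,1} = 0
G(27) = mex{2,2,2,1,1} = 0
G(n+13) = G(n) holds for n = 0,…,8 (a full window of length max(S) = 9), so the sequence is purely periodic with period 13.

13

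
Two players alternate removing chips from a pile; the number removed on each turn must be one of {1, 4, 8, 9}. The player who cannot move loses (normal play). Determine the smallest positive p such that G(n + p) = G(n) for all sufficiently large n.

n :  0  1  2  3  4  5  6  7  8  9 10 11 12 13 14 15 16 17 18 19 20 21 22 23 24 25 26 27 28 29 30 31 32 33 34 35
G :  0  1  0  1  2  0  1  0  1  2  3  2  0  1  2  3  2  0  1  0  1  2  0  1  0  1  2  3  2  0  1  2  3  2  0  1
G(n+17) = G(n) holds for n = 0,…,8 (a full window of length max(S) = 9), so the sequence is purely periodic with period 17.

17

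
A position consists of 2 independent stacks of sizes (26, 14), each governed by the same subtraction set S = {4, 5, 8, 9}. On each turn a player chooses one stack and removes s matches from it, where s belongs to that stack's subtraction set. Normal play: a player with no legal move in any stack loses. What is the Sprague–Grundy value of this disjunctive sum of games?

All stacks use S = {4, 5, 8, 9}:
G(0) = 0
G(1) = mex{} = 0
G(2) = mex{} = 0
G(3) = mex{} = 0
G(4) = mex{0} = 1
G(5) = mex{0,0} = 1
G(6) = mex{0,0} = 1
G(7) = mex{0,0} = 1
G(8) = mex{1,0,0} = 2
G(9) = mex{1,1,0,0} = 2
G(10) = mex{1,1,0,0} = 2
G(11) = mex{1,1,0,0} = 2
G(12) = mex{2,1,1,0} = 3
G(13) = mex{2,2,1,1} = 0
G(14) = mex{2,2,1,1} = 0
G(15) = mex{2,2,1,1} = 0
G(16) = mex{3,2,2,1} = 0
G(17) = mex{0,3,2,2} = 1
G(18) = mex{0,0,2,2} = 1
G(19) = mex{0,0,2,2} = 1
G(20) = mex{0,0,3,2} = 1
G(21) = mex{1,0,0,3} = 2
G(22) = mex{1,1,0,0} = 2
G(23) = mex{1,1,0,0} = 2
G(24) = mex{1,1,0,0} = 2
G(25) = mex{2,1,1,0} = 3
G(26) = mex{2,2,1,1} = 0
Stack A: G(26) = 0.
Stack B: G(14) = 0.
Combined Grundy value = 0 ⊕ 0 = 0.

0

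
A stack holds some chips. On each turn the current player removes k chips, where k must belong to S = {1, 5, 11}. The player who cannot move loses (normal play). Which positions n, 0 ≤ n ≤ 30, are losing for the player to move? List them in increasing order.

0, 2, 4, 6, 8, 10, 12, 14, 16, 18, 20, 22, 24, 26, 28, 30

n :  0  1  2  3  4  5  6  7  8  9 10 11 12 13 14 15 16 17 18 19 20 21 22 23 24 25 26 27 28 29 30
G :  0  1  0  1  0  1  0  1  0  1  0  1  0  1  0  1  0  1  0  1  0  1  0  1  0  1  0  1  0  1  0
P-positions are exactly the n with G(n) = 0.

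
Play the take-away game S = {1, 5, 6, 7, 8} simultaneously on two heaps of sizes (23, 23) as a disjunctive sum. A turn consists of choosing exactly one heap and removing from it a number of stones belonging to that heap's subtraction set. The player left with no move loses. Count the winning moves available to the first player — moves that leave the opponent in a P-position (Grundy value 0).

0

All heaps use S = {1, 5, 6, 7, 8}:
G(0) = 0
G(1) = mex{0} = 1
G(2) = mex{1} = 0
G(3) = mex{0} = 1
G(4) = mex{1} = 0
G(5) = mex{0,0} = 1
G(6) = mex{1,1,0} = 2
G(7) = mex{2,0,1,0} = 3
G(8) = mex{3,1,0,1,0} = 2
G(9) = mex{2,0,1,0,1} = 3
G(10) = mex{3,1,0,1,0} = 2
G(11) = mex{2,2,1,0,1} = 3
G(12) = mex{3,3,2,1,0} = 4
G(13) = mex{4,2,3,2,1} = 0
G(14) = mex{0,3,2,3,2} = 1
G(15) = mex{1,2,3,2,3} = 0
G(16) = mex{0,3,2,3,2} = 1
G(17) = mex{1,4,3,2,3} = 0
G(18) = mex{0,0,4,3,2} = 1
G(19) = mex{1,1,0,4,3} = 2
G(20) = mex{2,0,1,0,4} = 3
G(21) = mex{3,1,0,1,0} = 2
G(22) = mex{2,0,1,0,1} = 3
G(23) = mex{3,1,0,1,0} = 2
Heap A: G(23) = 2.
Heap B: G(23) = 2.
Combined Grundy value = 2 ⊕ 2 = 0.
A winning move leaves total XOR = 0, i.e. changes one component's Grundy value g to g ⊕ X where X is the current total.
Heap A: target g' = 2⊕0 = 2, but every legal move changes the Grundy value (mex property), so 0 moves.
Heap B: target g' = 2⊕0 = 2, but every legal move changes the Grundy value (mex property), so 0 moves.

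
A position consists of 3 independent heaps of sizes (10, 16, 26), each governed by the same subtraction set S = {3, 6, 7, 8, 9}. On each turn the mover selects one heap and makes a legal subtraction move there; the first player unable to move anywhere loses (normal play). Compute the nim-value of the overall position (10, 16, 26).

2

All heaps use S = {3, 6, 7, 8, 9}:
n :  0  1  2  3  4  5  6  7  8  9 10 11 12 13 14 15 16 17 18 19 20 21 22 23 24 25 26
G :  0  0  0  1  1  1  2  2  2  3  3  3  0  0  0  1  1  1  2  2  2  3  3  3  0  0  0
Heap A: G(10) = 3.
Heap B: G(16) = 1.
Heap C: G(26) = 0.
Combined Grundy value = 3 ⊕ 1 ⊕ 0 = 2.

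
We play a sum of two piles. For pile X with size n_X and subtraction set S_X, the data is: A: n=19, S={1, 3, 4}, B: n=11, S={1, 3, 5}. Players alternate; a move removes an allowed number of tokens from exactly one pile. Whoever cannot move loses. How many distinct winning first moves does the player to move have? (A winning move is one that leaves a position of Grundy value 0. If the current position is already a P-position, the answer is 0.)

1

Pile A, S = {1, 3, 4}:
n :  0  1  2  3  4  5  6  7  8  9 10 11 12 13 14 15 16 17 18 19
G :  0  1  0  1  2  3  2  0  1  0  1  2  3  2  0  1  0  1  2  3
G_A(19) = 3.
Pile B, S = {1, 3, 5}:
n :  0  1  2  3  4  5  6  7  8  9 10 11
G :  0  1  0  1  0  1  0  1  0  1  0  1
G_B(11) = 1.
Combined Grundy value = 3 ⊕ 1 = 2.
A winning move leaves total XOR = 0, i.e. changes one component's Grundy value g to g ⊕ X where X is the current total.
Pile A: need g' = 3⊕2 = 1. Options: 19−1→G=2, 19−3→G=0, 19−4→G=1. Hits: 1.
Pile B: need g' = 1⊕2 = 3. Options: 11−1→G=0, 11−3→G=0, 11−5→G=0. Hits: 0.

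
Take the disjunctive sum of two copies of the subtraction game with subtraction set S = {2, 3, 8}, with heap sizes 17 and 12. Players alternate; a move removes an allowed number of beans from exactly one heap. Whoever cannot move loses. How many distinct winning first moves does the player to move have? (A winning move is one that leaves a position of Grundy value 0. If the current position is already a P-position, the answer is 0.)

All heaps use S = {2, 3, 8}:
n :  0  1  2  3  4  5  6  7  8  9 10 11 12 13 14 15 16 17
G :  0  0  1  1  2  0  0  1  1  2  0  0  1  1  2  0  0  1
Heap A: G(17) = 1.
Heap B: G(12) = 1.
Combined Grundy value = 1 ⊕ 1 = 0.
A winning move leaves total XOR = 0, i.e. changes one component's Grundy value g to g ⊕ X where X is the current total.
Heap A: target g' = 1⊕0 = 1, but every legal move changes the Grundy value (mex property), so 0 moves.
Heap B: target g' = 1⊕0 = 1, but every legal move changes the Grundy value (mex property), so 0 moves.

0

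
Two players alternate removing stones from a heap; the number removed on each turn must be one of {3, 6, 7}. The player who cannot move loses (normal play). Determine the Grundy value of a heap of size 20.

n :  0  1  2  3  4  5  6  7  8  9 10 11 12 13 14 15 16 17 18 19 20
G :  0  0  0  1  1  1  2  2  2  3  0  0  0  1  1  1  2  2  2  3  0

0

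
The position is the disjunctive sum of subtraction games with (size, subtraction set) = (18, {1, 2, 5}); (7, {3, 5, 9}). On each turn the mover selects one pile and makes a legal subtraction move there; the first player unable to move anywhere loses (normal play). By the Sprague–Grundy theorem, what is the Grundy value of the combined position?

Pile A, S = {1, 2, 5}:
n :  0  1  2  3  4  5  6  7  8  9 10 11 12 13 14 15 16 17 18
G :  0  1  2  0  1  2  0  1  2  0  1  2  0  1  2  0  1  2  0
G_A(18) = 0.
Pile B, S = {3, 5, 9}:
n : 0 1 2 3 4 5 6 7
G : 0 0 0 1 1 1 2 2
G_B(7) = 2.
Combined Grundy value = 0 ⊕ 2 = 2.

2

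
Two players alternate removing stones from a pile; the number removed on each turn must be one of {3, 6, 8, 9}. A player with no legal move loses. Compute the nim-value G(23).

3

G(0) = 0
G(1) = mex{} = 0
G(2) = mex{} = 0
G(3) = mex{0} = 1
G(4) = mex{0} = 1
G(5) = mex{0} = 1
G(6) = mex{1,0} = 2
G(7) = mex{1,0} = 2
G(8) = mex{1,0,0} = 2
G(9) = mex{2,1,0,0} = 3
G(10) = mex{2,1,0,0} = 3
G(11) = mex{2,1,1,0} = 3
G(12) = mex{3,2,1,1} = 0
G(13) = mex{3,2,1,1} = 0
G(14) = mex{3,2,2,1} = 0
G(15) = mex{0,3,2,2} = 1
G(16) = mex{0,3,2,2} = 1
G(17) = mex{0,3,3,2} = 1
G(18) = mex{1,0,3,3} = 2
G(19) = mex{1,0,3,3} = 2
G(20) = mex{1,0,0,3} = 2
G(21) = mex{2,1,0,0} = 3
G(22) = mex{2,1,0,0} = 3
G(23) = mex{2,1,1,0} = 3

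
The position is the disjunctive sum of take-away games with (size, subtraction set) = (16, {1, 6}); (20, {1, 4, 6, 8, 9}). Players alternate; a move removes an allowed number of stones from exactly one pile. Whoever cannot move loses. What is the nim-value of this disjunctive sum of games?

1

Pile A, S = {1, 6}:
G(0) = 0
G(1) = mex{0} = 1
G(2) = mex{1} = 0
G(3) = mex{0} = 1
G(4) = mex{1} = 0
G(5) = mex{0} = 1
G(6) = mex{1,0} = 2
G(7) = mex{2,1} = 0
G(8) = mex{0,0} = 1
G(9) = mex{1,1} = 0
G(10) = mex{0,0} = 1
G(11) = mex{1,1} = 0
G(12) = mex{0,2} = 1
G(13) = mex{1,0} = 2
G(14) = mex{2,1} = 0
G(15) = mex{0,0} = 1
G(16) = mex{1,1} = 0
G_A(16) = 0.
Pile B, S = {1, 4, 6, 8, 9}:
n :  0  1  2  3  4  5  6  7  8  9 10 11 12 13 14 15 16 17 18 19 20
G :  0  1  0  1  2  0  1  0  1  2  3  2  0  1  2  3  2  0  1  0  1
G_B(20) = 1.
Combined Grundy value = 0 ⊕ 1 = 1.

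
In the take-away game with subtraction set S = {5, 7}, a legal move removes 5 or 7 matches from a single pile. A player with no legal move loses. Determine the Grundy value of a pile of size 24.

n :  0  1  2  3  4  5  6  7  8  9 10 11 12 13 14 15 16 17 18 19 20 21 22 23 24
G :  0  0  0  0  0  1  1  1  1  1  2  2  0  0  0  0  0  1  1  1  1  1  2  2  0

0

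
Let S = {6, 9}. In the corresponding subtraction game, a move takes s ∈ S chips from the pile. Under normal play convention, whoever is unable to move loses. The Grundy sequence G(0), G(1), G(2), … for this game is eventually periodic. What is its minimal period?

n :  0  1  2  3  4  5  6  7  8  9 10 11 12 13 14 15 16 17 18 19 20 21 22 23 24 25 26 27 28 29 30 31
G :  0  0  0  0  0  0  1  1  1  1  1  1  2  2  2  0  0  0  0  0  0  1  1  1  1  1  1  2  2  2  0  0
G(n+15) = G(n) holds for n = 0,…,8 (a full window of length max(S) = 9), so the sequence is purely periodic with period 15.

15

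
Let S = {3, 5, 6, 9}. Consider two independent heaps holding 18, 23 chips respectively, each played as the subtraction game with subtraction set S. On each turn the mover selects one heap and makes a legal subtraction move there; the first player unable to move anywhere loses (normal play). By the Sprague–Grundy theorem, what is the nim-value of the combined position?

All heaps use S = {3, 5, 6, 9}:
n :  0  1  2  3  4  5  6  7  8  9 10 11 12 13 14 15 16 17 18 19 20 21 22 23
G :  0  0  0  1  1  1  2  2  2  3  3  3  0  0  0  1  1  1  2  2  2  3  3  3
Heap A: G(18) = 2.
Heap B: G(23) = 3.
Combined Grundy value = 2 ⊕ 3 = 1.

1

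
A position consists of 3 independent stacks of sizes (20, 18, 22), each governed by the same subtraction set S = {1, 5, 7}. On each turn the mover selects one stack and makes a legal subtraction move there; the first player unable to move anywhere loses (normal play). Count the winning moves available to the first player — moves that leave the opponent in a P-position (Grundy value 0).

All stacks use S = {1, 5, 7}:
G(0) = 0
G(1) = mex{0} = 1
G(2) = mex{1} = 0
G(3) = mex{0} = 1
G(4) = mex{1} = 0
G(5) = mex{0,0} = 1
G(6) = mex{1,1} = 0
G(7) = mex{0,0,0} = 1
G(8) = mex{1,1,1} = 0
G(9) = mex{0,0,0} = 1
G(10) = mex{1,1,1} = 0
G(11) = mex{0,0,0} = 1
G(12) = mex{1,1,1} = 0
G(13) = mex{0,0,0} = 1
G(14) = mex{1,1,1} = 0
G(15) = mex{0,0,0} = 1
G(16) = mex{1,1,1} = 0
G(17) = mex{0,0,0} = 1
G(18) = mex{1,1,1} = 0
G(19) = mex{0,0,0} = 1
G(20) = mex{1,1,1} = 0
G(21) = mex{0,0,0} = 1
G(22) = mex{1,1,1} = 0
Stack A: G(20) = 0.
Stack B: G(18) = 0.
Stack C: G(22) = 0.
Combined Grundy value = 0 ⊕ 0 ⊕ 0 = 0.
A winning move leaves total XOR = 0, i.e. changes one component's Grundy value g to g ⊕ X where X is the current total.
Stack A: target g' = 0⊕0 = 0, but every legal move changes the Grundy value (mex property), so 0 moves.
Stack B: target g' = 0⊕0 = 0, but every legal move changes the Grundy value (mex property), so 0 moves.
Stack C: target g' = 0⊕0 = 0, but every legal move changes the Grundy value (mex property), so 0 moves.

0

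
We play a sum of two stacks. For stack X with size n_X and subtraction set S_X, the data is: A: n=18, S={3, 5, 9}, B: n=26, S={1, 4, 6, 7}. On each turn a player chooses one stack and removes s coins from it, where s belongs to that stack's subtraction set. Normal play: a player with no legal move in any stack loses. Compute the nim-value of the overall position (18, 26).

0

Stack A, S = {3, 5, 9}:
G(0) = 0
G(1) = mex{} = 0
G(2) = mex{} = 0
G(3) = mex{0} = 1
G(4) = mex{0} = 1
G(5) = mex{0,0} = 1
G(6) = mex{1,0} = 2
G(7) = mex{1,0} = 2
G(8) = mex{1,1} = 0
G(9) = mex{2,1,0} = 3
G(10) = mex{2,1,0} = 3
G(11) = mex{0,2,0} = 1
G(12) = mex{3,2,1} = 0
G(13) = mex{3,0,1} = 2
G(14) = mex{1,3,1} = 0
G(15) = mex{0,3,2} = 1
G(16) = mex{2,1,2} = 0
G(17) = mex{0,0,0} = 1
G(18) = mex{1,2,3} = 0
G_A(18) = 0.
Stack B, S = {1, 4, 6, 7}:
n :  0  1  2  3  4  5  6  7  8  9 10 11 12 13 14 15 16 17 18 19 20 21 22 23 24 25 26
G :  0  1  0  1  2  0  1  2  3  2  0  1  2  0  1  0  1  2  0  1  2  3  2  0  1  2  0
G_B(26) = 0.
Combined Grundy value = 0 ⊕ 0 = 0.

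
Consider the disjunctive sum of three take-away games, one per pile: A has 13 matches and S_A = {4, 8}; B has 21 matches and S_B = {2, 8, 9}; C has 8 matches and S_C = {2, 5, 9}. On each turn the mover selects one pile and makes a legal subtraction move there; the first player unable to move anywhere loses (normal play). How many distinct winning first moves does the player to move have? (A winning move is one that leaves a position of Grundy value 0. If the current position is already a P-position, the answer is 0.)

0

Pile A, S = {4, 8}:
n :  0  1  2  3  4  5  6  7  8  9 10 11 12 13
G :  0  0  0  0  1  1  1  1  2  2  2  2  0  0
G_A(13) = 0.
Pile B, S = {2, 8, 9}:
n :  0  1  2  3  4  5  6  7  8  9 10 11 12 13 14 15 16 17 18 19 20 21
G :  0  0  1  1  0  0  1  1  2  2  3  0  2  1  3  0  0  1  1  2  3  0
G_B(21) = 0.
Pile C, S = {2, 5, 9}:
n : 0 1 2 3 4 5 6 7 8
G : 0 0 1 1 0 2 1 0 0
G_C(8) = 0.
Combined Grundy value = 0 ⊕ 0 ⊕ 0 = 0.
A winning move leaves total XOR = 0, i.e. changes one component's Grundy value g to g ⊕ X where X is the current total.
Pile A: target g' = 0⊕0 = 0, but every legal move changes the Grundy value (mex property), so 0 moves.
Pile B: target g' = 0⊕0 = 0, but every legal move changes the Grundy value (mex property), so 0 moves.
Pile C: target g' = 0⊕0 = 0, but every legal move changes the Grundy value (mex property), so 0 moves.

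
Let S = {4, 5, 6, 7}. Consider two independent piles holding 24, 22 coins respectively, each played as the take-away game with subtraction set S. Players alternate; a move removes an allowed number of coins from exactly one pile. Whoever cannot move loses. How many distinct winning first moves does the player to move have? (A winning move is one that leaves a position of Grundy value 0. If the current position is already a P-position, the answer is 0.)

All piles use S = {4, 5, 6, 7}:
G(0) = 0
G(1) = mex{} = 0
G(2) = mex{} = 0
G(3) = mex{} = 0
G(4) = mex{0} = 1
G(5) = mex{0,0} = 1
G(6) = mex{0,0,0} = 1
G(7) = mex{0,0,0,0} = 1
G(8) = mex{1,0,0,0} = 2
G(9) = mex{1,1,0,0} = 2
G(10) = mex{1,1,1,0} = 2
G(11) = mex{1,1,1,1} = 0
G(12) = mex{2,1,1,1} = 0
G(13) = mex{2,2,1,1} = 0
G(14) = mex{2,2,2,1} = 0
G(15) = mex{0,2,2,2} = 1
G(16) = mex{0,0,2,2} = 1
G(17) = mex{0,0,0,2} = 1
G(18) = mex{0,0,0,0} = 1
G(19) = mex{1,0,0,0} = 2
G(20) = mex{1,1,0,0} = 2
G(21) = mex{1,1,1,0} = 2
G(22) = mex{1,1,1,1} = 0
G(23) = mex{2,1,1,1} = 0
G(24) = mex{2,2,1,1} = 0
Pile A: G(24) = 0.
Pile B: G(22) = 0.
Combined Grundy value = 0 ⊕ 0 = 0.
A winning move leaves total XOR = 0, i.e. changes one component's Grundy value g to g ⊕ X where X is the current total.
Pile A: target g' = 0⊕0 = 0, but every legal move changes the Grundy value (mex property), so 0 moves.
Pile B: target g' = 0⊕0 = 0, but every legal move changes the Grundy value (mex property), so 0 moves.

0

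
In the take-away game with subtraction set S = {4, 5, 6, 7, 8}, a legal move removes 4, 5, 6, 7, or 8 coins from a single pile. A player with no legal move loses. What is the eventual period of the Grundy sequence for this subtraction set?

12

n :  0  1  2  3  4  5  6  7  8  9 10 11 12 13 14 15 16 17 18 19 20 21 22 23 24 25
G :  0  0  0  0  1  1  1  1  2  2  2  2  0  0  0  0  1  1  1  1  2  2  2  2  0  0
G(n+12) = G(n) holds for n = 0,…,7 (a full window of length max(S) = 8), so the sequence is purely periodic with period 12.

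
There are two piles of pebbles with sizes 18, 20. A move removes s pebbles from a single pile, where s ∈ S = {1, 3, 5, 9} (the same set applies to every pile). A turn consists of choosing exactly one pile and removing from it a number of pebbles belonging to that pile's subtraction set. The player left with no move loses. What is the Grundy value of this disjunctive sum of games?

0

All piles use S = {1, 3, 5, 9}:
n :  0  1  2  3  4  5  6  7  8  9 10 11 12 13 14 15 16 17 18 19 20
G :  0  1  0  1  0  1  0  1  0  1  0  1  0  1  0  1  0  1  0  1  0
Pile A: G(18) = 0.
Pile B: G(20) = 0.
Combined Grundy value = 0 ⊕ 0 = 0.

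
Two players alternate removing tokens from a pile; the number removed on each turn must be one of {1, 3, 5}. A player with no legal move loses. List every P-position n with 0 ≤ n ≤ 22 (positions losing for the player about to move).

0, 2, 4, 6, 8, 10, 12, 14, 16, 18, 20, 22

n :  0  1  2  3  4  5  6  7  8  9 10 11 12 13 14 15 16 17 18 19 20 21 22
G :  0  1  0  1  0  1  0  1  0  1  0  1  0  1  0  1  0  1  0  1  0  1  0
P-positions are exactly the n with G(n) = 0.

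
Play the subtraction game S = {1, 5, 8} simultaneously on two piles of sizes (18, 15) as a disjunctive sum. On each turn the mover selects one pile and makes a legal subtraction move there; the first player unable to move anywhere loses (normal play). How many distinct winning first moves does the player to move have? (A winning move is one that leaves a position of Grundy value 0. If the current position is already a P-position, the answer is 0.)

All piles use S = {1, 5, 8}:
G(0) = 0
G(1) = mex{0} = 1
G(2) = mex{1} = 0
G(3) = mex{0} = 1
G(4) = mex{1} = 0
G(5) = mex{0,0} = 1
G(6) = mex{1,1} = 0
G(7) = mex{0,0} = 1
G(8) = mex{1,1,0} = 2
G(9) = mex{2,0,1} = 3
G(10) = mex{3,1,0} = 2
G(11) = mex{2,0,1} = 3
G(12) = mex{3,1,0} = 2
G(13) = mex{2,2,1} = 0
G(14) = mex{0,3,0} = 1
G(15) = mex{1,2,1} = 0
G(16) = mex{0,3,2} = 1
G(17) = mex{1,2,3} = 0
G(18) = mex{0,0,2} = 1
Pile A: G(18) = 1.
Pile B: G(15) = 0.
Combined Grundy value = 1 ⊕ 0 = 1.
A winning move leaves total XOR = 0, i.e. changes one component's Grundy value g to g ⊕ X where X is the current total.
Pile A: need g' = 1⊕1 = 0. Options: 18−1→G=0, 18−5→G=0, 18−8→G=2. Hits: 2.
Pile B: need g' = 0⊕1 = 1. Options: 15−1→G=1, 15−5→G=2, 15−8→G=1. Hits: 2.

4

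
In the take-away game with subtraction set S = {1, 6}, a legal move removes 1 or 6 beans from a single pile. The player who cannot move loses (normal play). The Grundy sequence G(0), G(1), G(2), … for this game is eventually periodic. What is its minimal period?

7

n :  0  1  2  3  4  5  6  7  8  9 10 11 12 13 14 15
G :  0  1  0  1  0  1  2  0  1  0  1  0  1  2  0  1
G(n+7) = G(n) holds for n = 0,…,5 (a full window of length max(S) = 6), so the sequence is purely periodic with period 7.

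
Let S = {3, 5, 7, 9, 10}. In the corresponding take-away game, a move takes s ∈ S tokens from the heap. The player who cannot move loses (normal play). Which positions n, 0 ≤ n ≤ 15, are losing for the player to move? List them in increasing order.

n :  0  1  2  3  4  5  6  7  8  9 10 11 12 13 14 15
G :  0  0  0  1  1  1  2  2  2  3  3  3  4  0  0  0
P-positions are exactly the n with G(n) = 0.

0, 1, 2, 13, 14, 15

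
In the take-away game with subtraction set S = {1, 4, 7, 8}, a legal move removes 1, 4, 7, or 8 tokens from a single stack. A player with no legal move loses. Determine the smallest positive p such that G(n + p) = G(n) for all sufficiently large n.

25

n :  0  1  2  3  4  5  6  7  8  9 10 11 12 13 14 15 16 17 18 19 20 21 22 23 24 25 26 27 28 29 30 31 32 33 34 35 36 37 38 39 40 41 42 43 44 45 46 47 48 49 50 51
G :  0  1  0  1  2  0  1  2  3  2  3  0  1  3  0  1  0  1  2  3  2  4  3  2  3  0  1  0  1  2  0  1  2  3  2  3  0  1  3  0  1  0  1  2  3  2  4  3  2  3  0  1
G(n+25) = G(n) holds for n = 0,…,7 (a full window of length max(S) = 8), so the sequence is purely periodic with period 25.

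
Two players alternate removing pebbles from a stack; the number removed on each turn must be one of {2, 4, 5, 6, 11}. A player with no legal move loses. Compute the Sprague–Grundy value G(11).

n :  0  1  2  3  4  5  6  7  8  9 10 11
G :  0  0  1  1  2  2  3  3  0  0  1  1

1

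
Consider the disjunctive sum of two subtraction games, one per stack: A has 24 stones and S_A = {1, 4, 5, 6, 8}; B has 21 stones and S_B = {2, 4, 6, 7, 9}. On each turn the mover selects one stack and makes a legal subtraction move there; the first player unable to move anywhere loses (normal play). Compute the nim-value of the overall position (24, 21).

Stack A, S = {1, 4, 5, 6, 8}:
G(0) = 0
G(1) = mex{0} = 1
G(2) = mex{1} = 0
G(3) = mex{0} = 1
G(4) = mex{1,0} = 2
G(5) = mex{2,1,0} = 3
G(6) = mex{3,0,1,0} = 2
G(7) = mex{2,1,0,1} = 3
G(8) = mex{3,2,1,0,0} = 4
G(9) = mex{4,3,2,1,1} = 0
G(10) = mex{0,2,3,2,0} = 1
G(11) = mex{1,3,2,3,1} = 0
G(12) = mex{0,4,3,2,2} = 1
G(13) = mex{1,0,4,3,3} = 2
G(14) = mex{2,1,0,4,2} = 3
G(15) = mex{3,0,1,0,3} = 2
G(16) = mex{2,1,0,1,4} = 3
G(17) = mex{3,2,1,0,0} = 4
G(18) = mex{4,3,2,1,1} = 0
G(19) = mex{0,2,3,2,0} = 1
G(20) = mex{1,3,2,3,1} = 0
G(21) = mex{0,4,3,2,2} = 1
G(22) = mex{1,0,4,3,3} = 2
G(23) = mex{2,1,0,4,2} = 3
G(24) = mex{3,0,1,0,3} = 2
G_A(24) = 2.
Stack B, S = {2, 4, 6, 7, 9}:
n :  0  1  2  3  4  5  6  7  8  9 10 11 12 13 14 15 16 17 18 19 20 21
G :  0  0  1  1  2  2  3  3  4  4  5  0  0  1  1  2  2  3  3  4  4  5
G_B(21) = 5.
Combined Grundy value = 2 ⊕ 5 = 7.

7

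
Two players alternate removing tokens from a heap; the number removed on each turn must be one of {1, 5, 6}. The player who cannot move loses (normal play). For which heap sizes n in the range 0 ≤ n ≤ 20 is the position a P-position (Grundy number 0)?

G(0) = 0
G(1) = mex{0} = 1
G(2) = mex{1} = 0
G(3) = mex{0} = 1
G(4) = mex{1} = 0
G(5) = mex{0,0} = 1
G(6) = mex{1,1,0} = 2
G(7) = mex{2,0,1} = 3
G(8) = mex{3,1,0} = 2
G(9) = mex{2,0,1} = 3
G(10) = mex{3,1,0} = 2
G(11) = mex{2,2,1} = 0
G(12) = mex{0,3,2} = 1
G(13) = mex{1,2,3} = 0
G(14) = mex{0,3,2} = 1
G(15) = mex{1,2,3} = 0
G(16) = mex{0,0,2} = 1
G(17) = mex{1,1,0} = 2
G(18) = mex{2,0,1} = 3
G(19) = mex{3,1,0} = 2
G(20) = mex{2,0,1} = 3
P-positions are exactly the n with G(n) = 0.

0, 2, 4, 11, 13, 15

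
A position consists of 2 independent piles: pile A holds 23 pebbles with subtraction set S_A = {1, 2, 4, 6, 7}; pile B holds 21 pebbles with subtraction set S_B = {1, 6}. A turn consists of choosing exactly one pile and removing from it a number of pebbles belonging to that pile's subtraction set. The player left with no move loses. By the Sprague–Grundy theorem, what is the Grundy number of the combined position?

Pile A, S = {1, 2, 4, 6, 7}:
G(0) = 0
G(1) = mex{0} = 1
G(2) = mex{1,0} = 2
G(3) = mex{2,1} = 0
G(4) = mex{0,2,0} = 1
G(5) = mex{1,0,1} = 2
G(6) = mex{2,1,2,0} = 3
G(7) = mex{3,2,0,1,0} = 4
G(8) = mex{4,3,1,2,1} = 0
G(9) = mex{0,4,2,0,2} = 1
G(10) = mex{1,0,3,1,0} = 2
G(11) = mex{2,1,4,2,1} = 0
G(12) = mex{0,2,0,3,2} = 1
G(13) = mex{1,0,1,4,3} = 2
G(14) = mex{2,1,2,0,4} = 3
G(15) = mex{3,2,0,1,0} = 4
G(16) = mex{4,3,1,2,1} = 0
G(17) = mex{0,4,2,0,2} = 1
G(18) = mex{1,0,3,1,0} = 2
G(19) = mex{2,1,4,2,1} = 0
G(20) = mex{0,2,0,3,2} = 1
G(21) = mex{1,0,1,4,3} = 2
G(22) = mex{2,1,2,0,4} = 3
G(23) = mex{3,2,0,1,0} = 4
G_A(23) = 4.
Pile B, S = {1, 6}:
G(0) = 0
G(1) = mex{0} = 1
G(2) = mex{1} = 0
G(3) = mex{0} = 1
G(4) = mex{1} = 0
G(5) = mex{0} = 1
G(6) = mex{1,0} = 2
G(7) = mex{2,1} = 0
G(8) = mex{0,0} = 1
G(9) = mex{1,1} = 0
G(10) = mex{0,0} = 1
G(11) = mex{1,1} = 0
G(12) = mex{0,2} = 1
G(13) = mex{1,0} = 2
G(14) = mex{2,1} = 0
G(15) = mex{0,0} = 1
G(16) = mex{1,1} = 0
G(17) = mex{0,0} = 1
G(18) = mex{1,1} = 0
G(19) = mex{0,2} = 1
G(20) = mex{1,0} = 2
G(21) = mex{2,1} = 0
G_B(21) = 0.
Combined Grundy value = 4 ⊕ 0 = 4.

4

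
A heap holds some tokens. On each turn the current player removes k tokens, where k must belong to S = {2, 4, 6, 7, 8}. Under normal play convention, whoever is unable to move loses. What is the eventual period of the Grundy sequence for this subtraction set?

G(0) = 0
G(1) = mex{} = 0
G(2) = mex{0} = 1
G(3) = mex{0} = 1
G(4) = mex{1,0} = 2
G(5) = mex{1,0} = 2
G(6) = mex{2,1,0} = 3
G(7) = mex{2,1,0,0} = 3
G(8) = mex{3,2,1,0,0} = 4
G(9) = mex{3,2,1,1,0} = 4
G(10) = mex{4,3,2,1,1} = 0
G(11) = mex{4,3,2,2,1} = 0
G(12) = mex{0,4,3,2,2} = 1
G(13) = mex{0,4,3,3,2} = 1
G(14) = mex{1,0,4,3,3} = 2
G(15) = mex{1,0,4,4,3} = 2
G(16) = mex{2,1,0,4,4} = 3
G(17) = mex{2,1,0,0,4} = 3
G(18) = mex{3,2,1,0,0} = 4
G(19) = mex{3,2,1,1,0} = 4
G(20) = mex{4,3,2,1,1} = 0
G(21) = mex{4,3,2,2,1} = 0
G(n+10) = G(n) holds for n = 0,…,7 (a full window of length max(S) = 8), so the sequence is purely periodic with period 10.

10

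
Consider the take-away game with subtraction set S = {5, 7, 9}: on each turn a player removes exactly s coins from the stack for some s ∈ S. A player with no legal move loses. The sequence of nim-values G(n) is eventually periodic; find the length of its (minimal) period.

14

G(0) = 0
G(1) = mex{} = 0
G(2) = mex{} = 0
G(3) = mex{} = 0
G(4) = mex{} = 0
G(5) = mex{0} = 1
G(6) = mex{0} = 1
G(7) = mex{0,0} = 1
G(8) = mex{0,0} = 1
G(9) = mex{0,0,0} = 1
G(10) = mex{1,0,0} = 2
G(11) = mex{1,0,0} = 2
G(12) = mex{1,1,0} = 2
G(13) = mex{1,1,0} = 2
G(14) = mex{1,1,1} = 0
G(15) = mex{2,1,1} = 0
G(16) = mex{2,1,1} = 0
G(17) = mex{2,2,1} = 0
G(18) = mex{2,2,1} = 0
G(19) = mex{0,2,2} = 1
G(20) = mex{0,2,2} = 1
G(21) = mex{0,0,2} = 1
G(22) = mex{0,0,2} = 1
G(23) = mex{0,0,0} = 1
G(24) = mex{1,0,0} = 2
G(25) = mex{1,0,0} = 2
G(26) = mex{1,1,0} = 2
G(27) = mex{1,1,0} = 2
G(28) = mex{1,1,1} = 0
G(29) = mex{2,1,1} = 0
G(n+14) = G(n) holds for n = 0,…,8 (a full window of length max(S) = 9), so the sequence is purely periodic with period 14.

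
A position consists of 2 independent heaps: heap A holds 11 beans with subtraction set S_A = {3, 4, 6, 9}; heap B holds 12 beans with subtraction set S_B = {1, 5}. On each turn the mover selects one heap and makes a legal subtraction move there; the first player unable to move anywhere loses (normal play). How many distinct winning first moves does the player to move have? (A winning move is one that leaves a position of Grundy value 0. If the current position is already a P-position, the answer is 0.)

1

Heap A, S = {3, 4, 6, 9}:
n :  0  1  2  3  4  5  6  7  8  9 10 11
G :  0  0  0  1  1  1  2  2  2  3  3  3
G_A(11) = 3.
Heap B, S = {1, 5}:
G(0) = 0
G(1) = mex{0} = 1
G(2) = mex{1} = 0
G(3) = mex{0} = 1
G(4) = mex{1} = 0
G(5) = mex{0,0} = 1
G(6) = mex{1,1} = 0
G(7) = mex{0,0} = 1
G(8) = mex{1,1} = 0
G(9) = mex{0,0} = 1
G(10) = mex{1,1} = 0
G(11) = mex{0,0} = 1
G(12) = mex{1,1} = 0
G_B(12) = 0.
Combined Grundy value = 3 ⊕ 0 = 3.
A winning move leaves total XOR = 0, i.e. changes one component's Grundy value g to g ⊕ X where X is the current total.
Heap A: need g' = 3⊕3 = 0. Options: 11−3→G=2, 11−4→G=2, 11−6→G=1, 11−9→G=0. Hits: 1.
Heap B: need g' = 0⊕3 = 3. Options: 12−1→G=1, 12−5→G=1. Hits: 0.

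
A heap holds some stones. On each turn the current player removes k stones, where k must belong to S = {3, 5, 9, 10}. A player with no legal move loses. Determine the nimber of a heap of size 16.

0

G(0) = 0
G(1) = mex{} = 0
G(2) = mex{} = 0
G(3) = mex{0} = 1
G(4) = mex{0} = 1
G(5) = mex{0,0} = 1
G(6) = mex{1,0} = 2
G(7) = mex{1,0} = 2
G(8) = mex{1,1} = 0
G(9) = mex{2,1,0} = 3
G(10) = mex{2,1,0,0} = 3
G(11) = mex{0,2,0,0} = 1
G(12) = mex{3,2,1,0} = 4
G(13) = mex{3,0,1,1} = 2
G(14) = mex{1,3,1,1} = 0
G(15) = mex{4,3,2,1} = 0
G(16) = mex{2,1,2,2} = 0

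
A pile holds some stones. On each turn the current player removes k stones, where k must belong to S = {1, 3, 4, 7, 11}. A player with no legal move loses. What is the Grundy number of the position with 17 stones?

1

G(0) = 0
G(1) = mex{0} = 1
G(2) = mex{1} = 0
G(3) = mex{0,0} = 1
G(4) = mex{1,1,0} = 2
G(5) = mex{2,0,1} = 3
G(6) = mex{3,1,0} = 2
G(7) = mex{2,2,1,0} = 3
G(8) = mex{3,3,2,1} = 0
G(9) = mex{0,2,3,0} = 1
G(10) = mex{1,3,2,1} = 0
G(11) = mex{0,0,3,2,0} = 1
G(12) = mex{1,1,0,3,1} = 2
G(13) = mex{2,0,1,2,0} = 3
G(14) = mex{3,1,0,3,1} = 2
G(15) = mex{2,2,1,0,2} = 3
G(16) = mex{3,3,2,1,3} = 0
G(17) = mex{0,2,3,0,2} = 1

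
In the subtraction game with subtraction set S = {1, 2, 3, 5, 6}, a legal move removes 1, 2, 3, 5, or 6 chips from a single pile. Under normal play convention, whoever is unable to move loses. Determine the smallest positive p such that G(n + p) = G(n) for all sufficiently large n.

4

G(0) = 0
G(1) = mex{0} = 1
G(2) = mex{1,0} = 2
G(3) = mex{2,1,0} = 3
G(4) = mex{3,2,1} = 0
G(5) = mex{0,3,2,0} = 1
G(6) = mex{1,0,3,1,0} = 2
G(7) = mex{2,1,0,2,1} = 3
G(8) = mex{3,2,1,3,2} = 0
G(9) = mex{0,3,2,0,3} = 1
G(10) = mex{1,0,3,1,0} = 2
G(11) = mex{2,1,0,2,1} = 3
G(12) = mex{3,2,1,3,2} = 0
G(13) = mex{0,3,2,0,3} = 1
G(14) = mex{1,0,3,1,0} = 2
G(n+4) = G(n) holds for n = 0,…,5 (a full window of length max(S) = 6), so the sequence is purely periodic with period 4.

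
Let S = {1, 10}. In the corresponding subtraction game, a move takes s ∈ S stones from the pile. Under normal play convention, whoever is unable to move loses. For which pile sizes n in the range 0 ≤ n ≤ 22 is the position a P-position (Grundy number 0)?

0, 2, 4, 6, 8, 11, 13, 15, 17, 19, 22

n :  0  1  2  3  4  5  6  7  8  9 10 11 12 13 14 15 16 17 18 19 20 21 22
G :  0  1  0  1  0  1  0  1  0  1  2  0  1  0  1  0  1  0  1  0  1  2  0
P-positions are exactly the n with G(n) = 0.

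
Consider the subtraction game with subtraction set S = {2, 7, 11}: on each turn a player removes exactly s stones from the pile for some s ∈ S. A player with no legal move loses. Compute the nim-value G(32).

0

n :  0  1  2  3  4  5  6  7  8  9 10 11 12 13 14 15 16 17 18 19 20 21 22 23 24 25 26 27 28 29 30 31 32
G :  0  0  1  1  0  0  1  1  2  0  0  1  1  0  0  1  1  2  0  0  1  1  0  0  1  1  2  0  0  1  1  0  0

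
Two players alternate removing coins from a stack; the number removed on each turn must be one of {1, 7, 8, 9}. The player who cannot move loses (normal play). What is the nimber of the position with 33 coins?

G(0) = 0
G(1) = mex{0} = 1
G(2) = mex{1} = 0
G(3) = mex{0} = 1
G(4) = mex{1} = 0
G(5) = mex{0} = 1
G(6) = mex{1} = 0
G(7) = mex{0,0} = 1
G(8) = mex{1,1,0} = 2
G(9) = mex{2,0,1,0} = 3
G(10) = mex{3,1,0,1} = 2
G(11) = mex{2,0,1,0} = 3
G(12) = mex{3,1,0,1} = 2
G(13) = mex{2,0,1,0} = 3
G(14) = mex{3,1,0,1} = 2
G(15) = mex{2,2,1,0} = 3
G(16) = mex{3,3,2,1} = 0
G(17) = mex{0,2,3,2} = 1
G(18) = mex{1,3,2,3} = 0
G(19) = mex{0,2,3,2} = 1
G(20) = mex{1,3,2,3} = 0
G(21) = mex{0,2,3,2} = 1
G(22) = mex{1,3,2,3} = 0
G(23) = mex{0,0,3,2} = 1
G(24) = mex{1,1,0,3} = 2
G(25) = mex{2,0,1,0} = 3
G(26) = mex{3,1,0,1} = 2
G(27) = mex{2,0,1,0} = 3
G(28) = mex{3,1,0,1} = 2
G(29) = mex{2,0,1,0} = 3
G(30) = mex{3,1,0,1} = 2
G(31) = mex{2,2,1,0} = 3
G(32) = mex{3,3,2,1} = 0
G(33) = mex{0,2,3,2} = 1

1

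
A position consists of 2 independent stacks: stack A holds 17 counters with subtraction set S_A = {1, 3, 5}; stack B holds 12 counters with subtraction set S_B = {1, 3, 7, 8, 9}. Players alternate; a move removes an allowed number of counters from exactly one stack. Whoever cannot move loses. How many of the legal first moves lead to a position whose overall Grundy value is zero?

2

Stack A, S = {1, 3, 5}:
n :  0  1  2  3  4  5  6  7  8  9 10 11 12 13 14 15 16 17
G :  0  1  0  1  0  1  0  1  0  1  0  1  0  1  0  1  0  1
G_A(17) = 1.
Stack B, S = {1, 3, 7, 8, 9}:
n :  0  1  2  3  4  5  6  7  8  9 10 11 12
G :  0  1  0  1  0  1  0  1  2  3  2  3  2
G_B(12) = 2.
Combined Grundy value = 1 ⊕ 2 = 3.
A winning move leaves total XOR = 0, i.e. changes one component's Grundy value g to g ⊕ X where X is the current total.
Stack A: need g' = 1⊕3 = 2. Options: 17−1→G=0, 17−3→G=0, 17−5→G=0. Hits: 0.
Stack B: need g' = 2⊕3 = 1. Options: 12−1→G=3, 12−3→G=3, 12−7→G=1, 12−8→G=0, 12−9→G=1. Hits: 2.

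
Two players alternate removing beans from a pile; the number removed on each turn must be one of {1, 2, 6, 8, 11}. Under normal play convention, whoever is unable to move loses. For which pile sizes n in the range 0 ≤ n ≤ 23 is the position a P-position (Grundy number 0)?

G(0) = 0
G(1) = mex{0} = 1
G(2) = mex{1,0} = 2
G(3) = mex{2,1} = 0
G(4) = mex{0,2} = 1
G(5) = mex{1,0} = 2
G(6) = mex{2,1,0} = 3
G(7) = mex{3,2,1} = 0
G(8) = mex{0,3,2,0} = 1
G(9) = mex{1,0,0,1} = 2
G(10) = mex{2,1,1,2} = 0
G(11) = mex{0,2,2,0,0} = 1
G(12) = mex{1,0,3,1,1} = 2
G(13) = mex{2,1,0,2,2} = 3
G(14) = mex{3,2,1,3,0} = 4
G(15) = mex{4,3,2,0,1} = 5
G(16) = mex{5,4,0,1,2} = 3
G(17) = mex{3,5,1,2,3} = 0
G(18) = mex{0,3,2,0,0} = 1
G(19) = mex{1,0,3,1,1} = 2
G(20) = mex{2,1,4,2,2} = 0
G(21) = mex{0,2,5,3,0} = 1
G(22) = mex{1,0,3,4,1} = 2
G(23) = mex{2,1,0,5,2} = 3
P-positions are exactly the n with G(n) = 0.

0, 3, 7, 10, 17, 20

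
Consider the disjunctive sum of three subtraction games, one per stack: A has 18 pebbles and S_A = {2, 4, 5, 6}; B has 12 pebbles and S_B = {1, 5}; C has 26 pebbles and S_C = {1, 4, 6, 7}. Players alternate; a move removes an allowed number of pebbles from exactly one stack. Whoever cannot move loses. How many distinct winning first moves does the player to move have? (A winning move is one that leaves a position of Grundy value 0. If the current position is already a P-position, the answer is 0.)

Stack A, S = {2, 4, 5, 6}:
n :  0  1  2  3  4  5  6  7  8  9 10 11 12 13 14 15 16 17 18
G :  0  0  1  1  2  2  3  3  0  0  1  1  2  2  3  3  0  0  1
G_A(18) = 1.
Stack B, S = {1, 5}:
G(0) = 0
G(1) = mex{0} = 1
G(2) = mex{1} = 0
G(3) = mex{0} = 1
G(4) = mex{1} = 0
G(5) = mex{0,0} = 1
G(6) = mex{1,1} = 0
G(7) = mex{0,0} = 1
G(8) = mex{1,1} = 0
G(9) = mex{0,0} = 1
G(10) = mex{1,1} = 0
G(11) = mex{0,0} = 1
G(12) = mex{1,1} = 0
G_B(12) = 0.
Stack C, S = {1, 4, 6, 7}:
G(0) = 0
G(1) = mex{0} = 1
G(2) = mex{1} = 0
G(3) = mex{0} = 1
G(4) = mex{1,0} = 2
G(5) = mex{2,1} = 0
G(6) = mex{0,0,0} = 1
G(7) = mex{1,1,1,0} = 2
G(8) = mex{2,2,0,1} = 3
G(9) = mex{3,0,1,0} = 2
G(10) = mex{2,1,2,1} = 0
G(11) = mex{0,2,0,2} = 1
G(12) = mex{1,3,1,0} = 2
G(13) = mex{2,2,2,1} = 0
G(14) = mex{0,0,3,2} = 1
G(15) = mex{1,1,2,3} = 0
G(16) = mex{0,2,0,2} = 1
G(17) = mex{1,0,1,0} = 2
G(18) = mex{2,1,2,1} = 0
G(19) = mex{0,0,0,2} = 1
G(20) = mex{1,1,1,0} = 2
G(21) = mex{2,2,0,1} = 3
G(22) = mex{3,0,1,0} = 2
G(23) = mex{2,1,2,1} = 0
G(24) = mex{0,2,0,2} = 1
G(25) = mex{1,3,1,0} = 2
G(26) = mex{2,2,2,1} = 0
G_C(26) = 0.
Combined Grundy value = 1 ⊕ 0 ⊕ 0 = 1.
A winning move leaves total XOR = 0, i.e. changes one component's Grundy value g to g ⊕ X where X is the current total.
Stack A: need g' = 1⊕1 = 0. Options: 18−2→G=0, 18−4→G=3, 18−5→G=2, 18−6→G=2. Hits: 1.
Stack B: need g' = 0⊕1 = 1. Options: 12−1→G=1, 12−5→G=1. Hits: 2.
Stack C: need g' = 0⊕1 = 1. Options: 26−1→G=2, 26−4→G=2, 26−6→G=2, 26−7→G=1. Hits: 1.

4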